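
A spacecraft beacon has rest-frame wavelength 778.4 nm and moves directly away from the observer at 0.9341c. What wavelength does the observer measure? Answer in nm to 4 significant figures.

Relativistic Doppler: λ_obs = λ_src √((1+β)/(1−β))
= 778.4 × √(1.93410/0.0659000) = 778.4 × 5.41747 = 4217 nm

λ_obs ≈ 4217 nm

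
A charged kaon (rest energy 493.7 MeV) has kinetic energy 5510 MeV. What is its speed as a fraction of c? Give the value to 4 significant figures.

β ≈ 0.9966

γ = 1 + K/(m₀c²) = 1 + 5510/493.7 = 12.1606
β = √(1 − 1/γ²) = 0.9966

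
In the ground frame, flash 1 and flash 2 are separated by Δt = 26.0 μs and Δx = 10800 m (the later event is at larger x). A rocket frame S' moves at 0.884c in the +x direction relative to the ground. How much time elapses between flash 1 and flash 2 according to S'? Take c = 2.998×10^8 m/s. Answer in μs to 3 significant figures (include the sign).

γ = 1/√(1 − 0.884²) = 2.1391
Δt' = γ(Δt − vΔx/c²) = 2.1391 × (26.0 μs − 0.884×10800 m / (2.998×10^8 m/s))
= 2.1391 × (-5.8452 μs) = -12.5 μs

Δt' ≈ -12.5 μs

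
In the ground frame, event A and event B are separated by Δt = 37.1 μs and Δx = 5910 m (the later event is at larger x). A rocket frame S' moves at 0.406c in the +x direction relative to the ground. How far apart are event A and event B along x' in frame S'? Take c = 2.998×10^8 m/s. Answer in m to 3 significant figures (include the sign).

γ = 1/√(1 − 0.406²) = 1.0942
Δx' = γ(Δx − vΔt) = 1.0942 × (5910 m − 0.406×(2.998×10^8 m/s)×37.1×10^-6 s)
= 1.0942 × (1394.2 m) = 1530 m

Δx' ≈ 1530 m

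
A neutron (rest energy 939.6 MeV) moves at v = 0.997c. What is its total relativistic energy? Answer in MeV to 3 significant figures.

E ≈ 12100 MeV

γ = 1/√(1 − 0.997²) = 12.920
E = γm₀c² = 12.920 × 939.6 MeV = 12100 MeV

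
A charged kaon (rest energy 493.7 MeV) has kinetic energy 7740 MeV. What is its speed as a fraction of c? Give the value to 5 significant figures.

β ≈ 0.99820

γ = 1 + K/(m₀c²) = 1 + 7740/493.7 = 16.67754
β = √(1 − 1/γ²) = 0.99820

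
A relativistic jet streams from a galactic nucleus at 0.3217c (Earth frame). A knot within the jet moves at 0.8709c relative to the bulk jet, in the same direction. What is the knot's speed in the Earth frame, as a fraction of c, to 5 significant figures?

u ≈ 0.93160c

Relativistic velocity addition: u = (u' + v)/(1 + u'v/c²)
= (0.8709 + 0.3217)/(1 + 0.8709×0.3217) = 1.1926/1.280169 = 0.93160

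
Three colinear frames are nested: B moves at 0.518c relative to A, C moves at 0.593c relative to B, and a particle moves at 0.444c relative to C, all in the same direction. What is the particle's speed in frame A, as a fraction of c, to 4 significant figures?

u ≈ 0.9394c

Compose boost 2: (0.593 + 0.518)/(1 + 0.593×0.518) = 1.111/1.30717 = 0.849925
Compose boost 3: (0.444 + 0.849925)/(1 + 0.444×0.849925) = 1.29393/1.37737 = 0.9394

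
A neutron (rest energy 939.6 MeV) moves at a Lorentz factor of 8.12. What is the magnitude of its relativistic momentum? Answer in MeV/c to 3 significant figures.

p ≈ 7570 MeV/c

β = √(1 − 1/γ²) = √(1 − 1/8.12²) = 0.99239
p = γβm₀c = 8.12 × 0.99239 × 939.6 MeV/c = 7570 MeV/c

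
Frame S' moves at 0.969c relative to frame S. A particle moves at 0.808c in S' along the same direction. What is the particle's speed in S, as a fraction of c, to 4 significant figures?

Relativistic velocity addition: u = (u' + v)/(1 + u'v/c²)
= (0.808 + 0.969)/(1 + 0.808×0.969) = 1.777/1.78295 = 0.9967

u ≈ 0.9967c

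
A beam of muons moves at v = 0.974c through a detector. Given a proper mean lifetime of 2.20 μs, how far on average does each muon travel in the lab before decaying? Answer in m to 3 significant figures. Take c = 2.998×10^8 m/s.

d ≈ 2840 m

γ = 1/√(1 − 0.974²) = 4.4141
Dilated lifetime: Δt = γτ₀ = 4.4141 × 2.20 μs = 9.7110 μs
d = vΔt = 0.974c × 9.7110 μs = 2.9201×10^8 m/s × 9.7110×10^-6 s = 2840 m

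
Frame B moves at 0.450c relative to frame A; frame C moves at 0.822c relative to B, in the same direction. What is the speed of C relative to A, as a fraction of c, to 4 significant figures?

Compose boost 2: (0.822 + 0.450)/(1 + 0.822×0.450) = 1.272/1.36990 = 0.9285

u ≈ 0.9285c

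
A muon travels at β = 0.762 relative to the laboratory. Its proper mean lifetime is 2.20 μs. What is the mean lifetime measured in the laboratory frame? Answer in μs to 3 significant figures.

γ = 1/√(1 − 0.762²) = 1.5442
Time dilation: Δt = γτ₀ = 1.5442 × 2.20 μs = 3.40 μs

Δt ≈ 3.40 μs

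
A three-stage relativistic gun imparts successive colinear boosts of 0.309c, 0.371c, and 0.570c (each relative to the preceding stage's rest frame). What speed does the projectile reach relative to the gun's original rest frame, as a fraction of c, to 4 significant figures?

u ≈ 0.8756c

Compose boost 2: (0.371 + 0.309)/(1 + 0.371×0.309) = 0.6800/1.11464 = 0.610063
Compose boost 3: (0.570 + 0.610063)/(1 + 0.570×0.610063) = 1.18006/1.34774 = 0.8756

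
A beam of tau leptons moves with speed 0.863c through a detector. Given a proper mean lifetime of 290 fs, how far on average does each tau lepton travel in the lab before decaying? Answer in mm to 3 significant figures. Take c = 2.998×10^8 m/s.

d ≈ 0.149 mm

γ = 1/√(1 − 0.863²) = 1.9794
Dilated lifetime: Δt = γτ₀ = 1.9794 × 290 fs = 574.03 fs
d = vΔt = 0.863c × 574.03 fs = 2.5873×10^8 m/s × 5.7403×10^-13 s = 0.149 mm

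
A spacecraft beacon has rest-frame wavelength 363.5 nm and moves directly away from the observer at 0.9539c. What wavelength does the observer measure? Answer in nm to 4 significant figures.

λ_obs ≈ 2366 nm

Relativistic Doppler: λ_obs = λ_src √((1+β)/(1−β))
= 363.5 × √(1.95390/0.0461000) = 363.5 × 6.51030 = 2366 nm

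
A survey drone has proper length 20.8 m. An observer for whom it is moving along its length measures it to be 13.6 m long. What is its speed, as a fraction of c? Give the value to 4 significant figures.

β ≈ 0.7566

γ = L₀/L = 20.8/13.6 = 1.52941
β = √(1 − 1/γ²) = 0.7566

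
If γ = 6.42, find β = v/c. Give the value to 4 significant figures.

β = √(1 − 1/γ²) = √(1 − 1/6.42²) = √(0.975738) = 0.9878

β ≈ 0.9878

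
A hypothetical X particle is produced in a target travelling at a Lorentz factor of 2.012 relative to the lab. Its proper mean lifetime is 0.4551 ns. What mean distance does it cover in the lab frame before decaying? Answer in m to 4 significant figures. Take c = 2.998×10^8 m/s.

β = √(1 − 1/γ²) = √(1 − 1/2.012²) = 0.867740
Dilated lifetime: Δt = γτ₀ = 2.012 × 0.4551 ns = 0.915661 ns
d = vΔt = 0.867740c × 0.915661 ns = 2.60149×10^8 m/s × 9.15661×10^-10 s = 0.2382 m

d ≈ 0.2382 m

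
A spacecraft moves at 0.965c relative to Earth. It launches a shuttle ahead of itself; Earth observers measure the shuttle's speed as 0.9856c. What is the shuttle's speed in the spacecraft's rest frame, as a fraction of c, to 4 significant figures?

u' ≈ 0.4213c

Inverse velocity addition: u' = (u − v)/(1 − uv/c²)
= (0.9856 − 0.965)/(1 − 0.9856×0.965) = 0.02060/0.0488960 = 0.4213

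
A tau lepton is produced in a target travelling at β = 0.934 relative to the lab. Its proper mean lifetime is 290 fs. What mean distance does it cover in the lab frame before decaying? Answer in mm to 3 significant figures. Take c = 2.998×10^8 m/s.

γ = 1/√(1 − 0.934²) = 2.7990
Dilated lifetime: Δt = γτ₀ = 2.7990 × 290 fs = 811.70 fs
d = vΔt = 0.934c × 811.70 fs = 2.8001×10^8 m/s × 8.1170×10^-13 s = 0.227 mm

d ≈ 0.227 mm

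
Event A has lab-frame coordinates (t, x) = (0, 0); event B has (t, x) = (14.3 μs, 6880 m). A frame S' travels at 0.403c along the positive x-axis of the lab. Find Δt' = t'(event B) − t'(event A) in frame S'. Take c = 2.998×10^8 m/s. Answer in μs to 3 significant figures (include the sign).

Δt' ≈ 5.52 μs

γ = 1/√(1 − 0.403²) = 1.0927
Δt' = γ(Δt − vΔx/c²) = 1.0927 × (14.3 μs − 0.403×6880 m / (2.998×10^8 m/s))
= 1.0927 × (5.0517 μs) = 5.52 μs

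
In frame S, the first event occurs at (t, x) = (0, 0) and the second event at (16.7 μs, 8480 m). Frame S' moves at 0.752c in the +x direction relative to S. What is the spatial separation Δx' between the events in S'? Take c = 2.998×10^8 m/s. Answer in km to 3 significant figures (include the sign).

γ = 1/√(1 − 0.752²) = 1.5171
Δx' = γ(Δx − vΔt) = 1.5171 × (8480 m − 0.752×(2.998×10^8 m/s)×16.7×10^-6 s)
= 1.5171 × (4715.0 m) = 7.15 km

Δx' ≈ 7.15 km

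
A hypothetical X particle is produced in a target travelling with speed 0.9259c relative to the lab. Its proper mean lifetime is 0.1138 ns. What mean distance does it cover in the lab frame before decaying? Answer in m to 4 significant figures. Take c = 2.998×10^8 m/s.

d ≈ 0.08362 m

γ = 1/√(1 − 0.9259²) = 2.64712
Dilated lifetime: Δt = γτ₀ = 2.64712 × 0.1138 ns = 0.301243 ns
d = vΔt = 0.9259c × 0.301243 ns = 2.77585×10^8 m/s × 3.01243×10^-10 s = 0.08362 m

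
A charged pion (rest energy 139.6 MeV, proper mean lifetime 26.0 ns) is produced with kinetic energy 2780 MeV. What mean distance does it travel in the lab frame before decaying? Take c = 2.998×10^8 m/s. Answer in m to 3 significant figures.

d ≈ 163 m

γ = 1 + K/(m₀c²) = 1 + 2780/139.6 = 20.914
β = √(1 − 1/γ²) = 0.99886
Dilated lifetime: γτ₀ = 20.914 × 26.0 ns = 543.77 ns
d = βc·γτ₀ = 0.99886 × (2.998×10^8 m/s) × 5.4377×10^-7 s = 163 m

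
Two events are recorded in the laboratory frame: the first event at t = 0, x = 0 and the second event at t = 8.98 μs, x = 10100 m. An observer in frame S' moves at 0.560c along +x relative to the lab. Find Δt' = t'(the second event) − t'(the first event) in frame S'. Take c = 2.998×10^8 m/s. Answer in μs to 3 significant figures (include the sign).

Δt' ≈ -11.9 μs

γ = 1/√(1 − 0.560²) = 1.2070
Δt' = γ(Δt − vΔx/c²) = 1.2070 × (8.98 μs − 0.560×10100 m / (2.998×10^8 m/s))
= 1.2070 × (-9.8859 μs) = -11.9 μs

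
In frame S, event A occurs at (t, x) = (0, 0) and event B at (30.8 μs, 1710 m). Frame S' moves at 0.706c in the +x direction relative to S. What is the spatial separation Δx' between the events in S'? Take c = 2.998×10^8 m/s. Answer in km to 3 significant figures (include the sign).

γ = 1/√(1 − 0.706²) = 1.4120
Δx' = γ(Δx − vΔt) = 1.4120 × (1710 m − 0.706×(2.998×10^8 m/s)×30.8×10^-6 s)
= 1.4120 × (-4809.1 m) = -6.79 km

Δx' ≈ -6.79 km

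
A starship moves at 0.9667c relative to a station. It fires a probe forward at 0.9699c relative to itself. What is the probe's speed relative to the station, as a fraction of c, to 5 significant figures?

u ≈ 0.99948c

Relativistic velocity addition: u = (u' + v)/(1 + u'v/c²)
= (0.9699 + 0.9667)/(1 + 0.9699×0.9667) = 1.9366/1.937602 = 0.99948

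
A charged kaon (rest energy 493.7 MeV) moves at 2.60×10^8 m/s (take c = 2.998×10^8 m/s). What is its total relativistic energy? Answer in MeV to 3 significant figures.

E ≈ 992 MeV

β = v/c = 2.60×10^8 / 2.998×10^8 = 0.86724
γ = 1/√(1 − 0.86724²) = 2.0085
E = γm₀c² = 2.0085 × 493.7 MeV = 992 MeV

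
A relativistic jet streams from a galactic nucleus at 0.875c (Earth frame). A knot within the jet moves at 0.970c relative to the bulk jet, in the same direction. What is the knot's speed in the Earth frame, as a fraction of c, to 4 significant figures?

u ≈ 0.9980c

Relativistic velocity addition: u = (u' + v)/(1 + u'v/c²)
= (0.970 + 0.875)/(1 + 0.970×0.875) = 1.845/1.84875 = 0.9980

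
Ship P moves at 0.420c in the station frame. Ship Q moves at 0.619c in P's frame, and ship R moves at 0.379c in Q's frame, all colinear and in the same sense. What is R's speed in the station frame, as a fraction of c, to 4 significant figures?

u ≈ 0.9170c

Compose boost 2: (0.619 + 0.420)/(1 + 0.619×0.420) = 1.039/1.25998 = 0.824616
Compose boost 3: (0.379 + 0.824616)/(1 + 0.379×0.824616) = 1.20362/1.31253 = 0.9170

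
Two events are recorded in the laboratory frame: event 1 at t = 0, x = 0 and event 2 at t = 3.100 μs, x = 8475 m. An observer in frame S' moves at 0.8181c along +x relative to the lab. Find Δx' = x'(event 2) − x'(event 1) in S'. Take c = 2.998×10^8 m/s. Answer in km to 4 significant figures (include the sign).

Δx' ≈ 13.42 km

γ = 1/√(1 − 0.8181²) = 1.73890
Δx' = γ(Δx − vΔt) = 1.73890 × (8475 m − 0.8181×(2.998×10^8 m/s)×3.100×10^-6 s)
= 1.73890 × (7714.67 m) = 13.42 km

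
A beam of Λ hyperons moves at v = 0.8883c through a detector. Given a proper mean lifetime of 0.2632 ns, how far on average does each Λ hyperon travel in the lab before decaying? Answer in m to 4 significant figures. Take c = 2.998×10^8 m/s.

γ = 1/√(1 − 0.8883²) = 2.17740
Dilated lifetime: Δt = γτ₀ = 2.17740 × 0.2632 ns = 0.573091 ns
d = vΔt = 0.8883c × 0.573091 ns = 2.66312×10^8 m/s × 5.73091×10^-10 s = 0.1526 m

d ≈ 0.1526 m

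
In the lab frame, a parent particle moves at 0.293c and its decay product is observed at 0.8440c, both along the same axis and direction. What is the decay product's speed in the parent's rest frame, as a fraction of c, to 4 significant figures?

Inverse velocity addition: u' = (u − v)/(1 − uv/c²)
= (0.8440 − 0.293)/(1 − 0.8440×0.293) = 0.5510/0.752708 = 0.7320

u' ≈ 0.7320c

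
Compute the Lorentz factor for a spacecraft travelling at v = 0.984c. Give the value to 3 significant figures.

γ ≈ 5.61

γ = 1/√(1 − β²) = 1/√(1 − 0.984²) = 1/√(0.031744) = 5.61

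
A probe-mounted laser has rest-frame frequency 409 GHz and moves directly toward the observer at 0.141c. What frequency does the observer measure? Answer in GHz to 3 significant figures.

Relativistic Doppler: f_obs = f_src √((1+β)/(1−β))
= 409 × √(1.1410/0.85900) = 409 × 1.1525 = 471 GHz

f_obs ≈ 471 GHz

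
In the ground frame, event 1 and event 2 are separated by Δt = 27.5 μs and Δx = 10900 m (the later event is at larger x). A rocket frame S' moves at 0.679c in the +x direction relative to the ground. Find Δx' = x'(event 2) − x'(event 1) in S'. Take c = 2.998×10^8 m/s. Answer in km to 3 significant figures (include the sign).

Δx' ≈ 7.22 km

γ = 1/√(1 − 0.679²) = 1.3621
Δx' = γ(Δx − vΔt) = 1.3621 × (10900 m − 0.679×(2.998×10^8 m/s)×27.5×10^-6 s)
= 1.3621 × (5302.0 m) = 7.22 km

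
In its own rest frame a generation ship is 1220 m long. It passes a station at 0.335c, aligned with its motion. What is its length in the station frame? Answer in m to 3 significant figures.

γ = 1/√(1 − 0.335²) = 1.0613
Length contraction: L = L₀/γ = 1220/1.0613 = 1150 m

L ≈ 1150 m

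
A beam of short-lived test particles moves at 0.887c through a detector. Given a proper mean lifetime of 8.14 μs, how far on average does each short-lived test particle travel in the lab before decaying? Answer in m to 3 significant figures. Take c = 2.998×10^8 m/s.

γ = 1/√(1 − 0.887²) = 2.1656
Dilated lifetime: Δt = γτ₀ = 2.1656 × 8.14 μs = 17.628 μs
d = vΔt = 0.887c × 17.628 μs = 2.6592×10^8 m/s × 1.7628×10^-5 s = 4690 m

d ≈ 4690 m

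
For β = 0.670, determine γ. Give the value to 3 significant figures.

γ = 1/√(1 − β²) = 1/√(1 − 0.670²) = 1/√(0.55110) = 1.35

γ ≈ 1.35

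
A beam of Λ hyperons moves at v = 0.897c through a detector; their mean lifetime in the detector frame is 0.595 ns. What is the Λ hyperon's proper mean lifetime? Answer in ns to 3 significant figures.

γ = 1/√(1 − 0.897²) = 2.2623
Proper time: τ₀ = Δt/γ = 0.595/2.2623 = 0.263 ns

τ₀ ≈ 0.263 ns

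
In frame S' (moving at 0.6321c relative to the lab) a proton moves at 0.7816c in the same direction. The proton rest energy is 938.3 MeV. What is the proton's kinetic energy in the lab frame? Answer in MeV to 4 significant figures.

K ≈ 1962 MeV

u_lab = (0.7816 + 0.6321)/(1 + 0.7816×0.6321) = 0.9462204
γ = 1/√(1 − 0.9462204²) = 3.09097
K = (γ − 1)m₀c² = (3.09097 − 1) × 938.3 = 2.09097 × 938.3 = 1962 MeV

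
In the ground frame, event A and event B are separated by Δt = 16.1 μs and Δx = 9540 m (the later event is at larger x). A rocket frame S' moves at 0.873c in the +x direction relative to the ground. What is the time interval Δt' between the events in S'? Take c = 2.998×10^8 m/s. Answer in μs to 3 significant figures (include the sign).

γ = 1/√(1 − 0.873²) = 2.0504
Δt' = γ(Δt − vΔx/c²) = 2.0504 × (16.1 μs − 0.873×9540 m / (2.998×10^8 m/s))
= 2.0504 × (-11.680 μs) = -23.9 μs

Δt' ≈ -23.9 μs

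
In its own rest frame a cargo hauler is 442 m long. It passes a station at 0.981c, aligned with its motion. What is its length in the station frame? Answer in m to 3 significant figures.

L ≈ 85.8 m

γ = 1/√(1 − 0.981²) = 5.1544
Length contraction: L = L₀/γ = 442/5.1544 = 85.8 m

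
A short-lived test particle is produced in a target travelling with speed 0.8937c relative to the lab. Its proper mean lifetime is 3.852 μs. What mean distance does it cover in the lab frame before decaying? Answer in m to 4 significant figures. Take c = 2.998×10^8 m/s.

d ≈ 2300 m

γ = 1/√(1 − 0.8937²) = 2.22883
Dilated lifetime: Δt = γτ₀ = 2.22883 × 3.852 μs = 8.58547 μs
d = vΔt = 0.8937c × 8.58547 μs = 2.67931×10^8 m/s × 8.58547×10^-6 s = 2300 m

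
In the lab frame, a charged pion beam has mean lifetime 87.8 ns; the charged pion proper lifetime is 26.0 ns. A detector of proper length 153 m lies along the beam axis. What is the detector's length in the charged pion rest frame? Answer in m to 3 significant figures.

L ≈ 45.3 m

Time dilation ⇒ γ = Δt/τ₀ = 87.8/26.0 = 3.3769
Length contraction: L = L₀/γ = 153/3.3769 = 45.3 m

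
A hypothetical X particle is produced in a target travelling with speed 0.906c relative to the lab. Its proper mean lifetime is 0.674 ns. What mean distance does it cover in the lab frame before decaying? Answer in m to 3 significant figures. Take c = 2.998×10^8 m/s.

d ≈ 0.433 m

γ = 1/√(1 − 0.906²) = 2.3625
Dilated lifetime: Δt = γτ₀ = 2.3625 × 0.674 ns = 1.5923 ns
d = vΔt = 0.906c × 1.5923 ns = 2.7162×10^8 m/s × 1.5923×10^-9 s = 0.433 m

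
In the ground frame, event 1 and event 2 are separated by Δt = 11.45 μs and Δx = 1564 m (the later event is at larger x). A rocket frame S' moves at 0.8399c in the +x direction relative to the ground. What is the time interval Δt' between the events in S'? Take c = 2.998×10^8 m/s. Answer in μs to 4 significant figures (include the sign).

Δt' ≈ 13.02 μs

γ = 1/√(1 − 0.8399²) = 1.84250
Δt' = γ(Δt − vΔx/c²) = 1.84250 × (11.45 μs − 0.8399×1564 m / (2.998×10^8 m/s))
= 1.84250 × (7.06840 μs) = 13.02 μs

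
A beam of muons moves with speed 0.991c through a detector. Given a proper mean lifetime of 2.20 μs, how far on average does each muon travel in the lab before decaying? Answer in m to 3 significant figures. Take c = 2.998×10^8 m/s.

d ≈ 4880 m

γ = 1/√(1 − 0.991²) = 7.4704
Dilated lifetime: Δt = γτ₀ = 7.4704 × 2.20 μs = 16.435 μs
d = vΔt = 0.991c × 16.435 μs = 2.9710×10^8 m/s × 1.6435×10^-5 s = 4880 m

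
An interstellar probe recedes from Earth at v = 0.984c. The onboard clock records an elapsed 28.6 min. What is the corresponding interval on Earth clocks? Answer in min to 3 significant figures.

Δt ≈ 161 min

γ = 1/√(1 − 0.984²) = 5.6127
Time dilation: Δt = γτ₀ = 5.6127 × 28.6 min = 161 min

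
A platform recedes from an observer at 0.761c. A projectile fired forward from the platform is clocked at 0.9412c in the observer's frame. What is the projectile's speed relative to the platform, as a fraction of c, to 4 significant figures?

Inverse velocity addition: u' = (u − v)/(1 − uv/c²)
= (0.9412 − 0.761)/(1 − 0.9412×0.761) = 0.1802/0.283747 = 0.6351

u' ≈ 0.6351c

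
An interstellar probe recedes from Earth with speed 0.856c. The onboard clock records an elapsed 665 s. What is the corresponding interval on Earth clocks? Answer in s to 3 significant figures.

γ = 1/√(1 − 0.856²) = 1.9343
Time dilation: Δt = γτ₀ = 1.9343 × 665 s = 1290 s

Δt ≈ 1290 s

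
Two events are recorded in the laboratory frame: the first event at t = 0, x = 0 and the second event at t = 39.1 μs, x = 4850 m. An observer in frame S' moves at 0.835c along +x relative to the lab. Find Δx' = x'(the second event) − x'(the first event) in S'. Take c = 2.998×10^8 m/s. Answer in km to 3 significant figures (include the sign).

γ = 1/√(1 − 0.835²) = 1.8174
Δx' = γ(Δx − vΔt) = 1.8174 × (4850 m − 0.835×(2.998×10^8 m/s)×39.1×10^-6 s)
= 1.8174 × (-4938.0 m) = -8.97 km

Δx' ≈ -8.97 km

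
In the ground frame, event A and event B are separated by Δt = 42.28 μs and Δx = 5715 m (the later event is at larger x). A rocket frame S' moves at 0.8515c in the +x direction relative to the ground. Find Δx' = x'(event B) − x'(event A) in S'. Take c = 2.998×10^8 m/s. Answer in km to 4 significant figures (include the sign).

γ = 1/√(1 − 0.8515²) = 1.90711
Δx' = γ(Δx − vΔt) = 1.90711 × (5715 m − 0.8515×(2.998×10^8 m/s)×42.28×10^-6 s)
= 1.90711 × (-5078.23 m) = -9.685 km

Δx' ≈ -9.685 km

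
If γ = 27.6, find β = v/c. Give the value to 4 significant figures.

β ≈ 0.9993

β = √(1 − 1/γ²) = √(1 − 1/27.6²) = √(0.998687) = 0.9993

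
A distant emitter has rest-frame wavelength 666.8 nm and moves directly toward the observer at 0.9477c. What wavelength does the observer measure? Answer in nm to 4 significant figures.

Relativistic Doppler: λ_obs = λ_src √((1−β)/(1+β))
= 666.8 × √(0.0523000/1.94770) = 666.8 × 0.163866 = 109.3 nm

λ_obs ≈ 109.3 nm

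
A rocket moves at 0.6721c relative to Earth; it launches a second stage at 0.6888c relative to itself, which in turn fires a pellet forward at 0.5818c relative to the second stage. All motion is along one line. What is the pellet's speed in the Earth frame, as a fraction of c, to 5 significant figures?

u ≈ 0.98107c

Compose boost 2: (0.6888 + 0.6721)/(1 + 0.6888×0.6721) = 1.3609/1.462942 = 0.9302485
Compose boost 3: (0.5818 + 0.9302485)/(1 + 0.5818×0.9302485) = 1.512048/1.541219 = 0.98107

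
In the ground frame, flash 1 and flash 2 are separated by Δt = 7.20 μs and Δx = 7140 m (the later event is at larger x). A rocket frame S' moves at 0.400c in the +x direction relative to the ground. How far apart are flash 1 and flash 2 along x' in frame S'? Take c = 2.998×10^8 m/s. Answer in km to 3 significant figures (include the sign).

Δx' ≈ 6.85 km

γ = 1/√(1 − 0.400²) = 1.0911
Δx' = γ(Δx − vΔt) = 1.0911 × (7140 m − 0.400×(2.998×10^8 m/s)×7.20×10^-6 s)
= 1.0911 × (6276.6 m) = 6.85 km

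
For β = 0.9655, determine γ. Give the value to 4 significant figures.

γ = 1/√(1 − β²) = 1/√(1 − 0.9655²) = 1/√(0.0678098) = 3.840

γ ≈ 3.840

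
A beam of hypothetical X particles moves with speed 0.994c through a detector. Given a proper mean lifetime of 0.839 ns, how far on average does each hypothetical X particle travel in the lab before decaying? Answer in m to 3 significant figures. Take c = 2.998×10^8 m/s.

γ = 1/√(1 − 0.994²) = 9.1424
Dilated lifetime: Δt = γτ₀ = 9.1424 × 0.839 ns = 7.6705 ns
d = vΔt = 0.994c × 7.6705 ns = 2.9800×10^8 m/s × 7.6705×10^-9 s = 2.29 m

d ≈ 2.29 m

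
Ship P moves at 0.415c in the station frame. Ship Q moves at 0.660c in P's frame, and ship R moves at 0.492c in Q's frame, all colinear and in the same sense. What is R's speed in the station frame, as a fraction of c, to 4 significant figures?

Compose boost 2: (0.660 + 0.415)/(1 + 0.660×0.415) = 1.075/1.27390 = 0.843865
Compose boost 3: (0.492 + 0.843865)/(1 + 0.492×0.843865) = 1.33587/1.41518 = 0.9440

u ≈ 0.9440c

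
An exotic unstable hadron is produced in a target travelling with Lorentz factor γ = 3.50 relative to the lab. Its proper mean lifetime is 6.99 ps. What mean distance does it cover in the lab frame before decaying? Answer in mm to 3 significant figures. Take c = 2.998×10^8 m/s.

d ≈ 7.03 mm

β = √(1 − 1/γ²) = √(1 − 1/3.50²) = 0.95831
Dilated lifetime: Δt = γτ₀ = 3.50 × 6.99 ps = 24.465 ps
d = vΔt = 0.95831c × 24.465 ps = 2.8730×10^8 m/s × 2.4465×10^-11 s = 7.03 mm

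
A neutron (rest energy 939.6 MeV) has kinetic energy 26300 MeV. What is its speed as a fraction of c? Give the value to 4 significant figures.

γ = 1 + K/(m₀c²) = 1 + 26300/939.6 = 28.9906
β = √(1 − 1/γ²) = 0.9994

β ≈ 0.9994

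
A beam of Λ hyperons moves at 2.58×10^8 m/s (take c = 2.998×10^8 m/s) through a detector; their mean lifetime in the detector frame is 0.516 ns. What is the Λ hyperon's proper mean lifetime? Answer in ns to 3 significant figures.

τ₀ ≈ 0.263 ns

β = v/c = 2.58×10^8 / 2.998×10^8 = 0.86057
γ = 1/√(1 − 0.86057²) = 1.9634
Proper time: τ₀ = Δt/γ = 0.516/1.9634 = 0.263 ns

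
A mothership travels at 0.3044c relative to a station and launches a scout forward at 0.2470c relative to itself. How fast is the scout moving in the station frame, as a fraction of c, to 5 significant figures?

Compose boost 2: (0.2470 + 0.3044)/(1 + 0.2470×0.3044) = 0.55140/1.075187 = 0.51284

u ≈ 0.51284c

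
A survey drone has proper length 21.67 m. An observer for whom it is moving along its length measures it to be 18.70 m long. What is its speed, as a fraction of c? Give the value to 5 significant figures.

β ≈ 0.50530

γ = L₀/L = 21.67/18.70 = 1.158824
β = √(1 − 1/γ²) = 0.50530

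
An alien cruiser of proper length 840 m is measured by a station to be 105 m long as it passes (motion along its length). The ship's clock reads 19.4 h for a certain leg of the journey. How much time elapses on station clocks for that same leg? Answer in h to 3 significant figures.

Δt ≈ 155 h

Length contraction ⇒ γ = L₀/L = 840/105 = 8.0000
Time dilation: Δt = γτ₀ = 8.0000 × 19.4 h = 155 h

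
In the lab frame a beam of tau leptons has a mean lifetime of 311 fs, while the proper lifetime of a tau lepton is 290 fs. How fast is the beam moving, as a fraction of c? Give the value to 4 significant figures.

γ = Δt/τ₀ = 311/290 = 1.07241
β = √(1 − 1/γ²) = √(1 − 1/1.07241²) = 0.3612

β ≈ 0.3612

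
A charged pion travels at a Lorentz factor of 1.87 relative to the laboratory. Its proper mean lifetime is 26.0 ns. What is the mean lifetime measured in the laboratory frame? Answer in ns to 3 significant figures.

Δt ≈ 48.6 ns

γ = 1.87 (given)
Time dilation: Δt = γτ₀ = 1.87 × 26.0 ns = 48.6 ns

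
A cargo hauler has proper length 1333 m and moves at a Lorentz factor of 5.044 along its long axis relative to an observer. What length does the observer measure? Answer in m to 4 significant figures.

L ≈ 264.3 m

γ = 5.044 (given)
Length contraction: L = L₀/γ = 1333/5.044 = 264.3 m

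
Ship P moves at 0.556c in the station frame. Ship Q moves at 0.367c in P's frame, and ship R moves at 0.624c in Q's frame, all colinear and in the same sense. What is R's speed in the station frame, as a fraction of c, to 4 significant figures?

u ≈ 0.9406c

Compose boost 2: (0.367 + 0.556)/(1 + 0.367×0.556) = 0.9230/1.20405 = 0.766578
Compose boost 3: (0.624 + 0.766578)/(1 + 0.624×0.766578) = 1.39058/1.47834 = 0.9406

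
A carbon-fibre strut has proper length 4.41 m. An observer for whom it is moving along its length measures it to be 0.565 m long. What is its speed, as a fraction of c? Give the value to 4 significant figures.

β ≈ 0.9918

γ = L₀/L = 4.41/0.565 = 7.80531
β = √(1 − 1/γ²) = 0.9918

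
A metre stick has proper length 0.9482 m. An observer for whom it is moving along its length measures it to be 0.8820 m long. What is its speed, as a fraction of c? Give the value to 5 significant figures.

β ≈ 0.36709

γ = L₀/L = 0.9482/0.8820 = 1.075057
β = √(1 − 1/γ²) = 0.36709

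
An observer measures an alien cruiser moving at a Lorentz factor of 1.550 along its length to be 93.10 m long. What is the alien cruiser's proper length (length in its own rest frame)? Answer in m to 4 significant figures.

L₀ ≈ 144.3 m

γ = 1.550 (given)
L₀ = γL = 1.550 × 93.10 = 144.3 m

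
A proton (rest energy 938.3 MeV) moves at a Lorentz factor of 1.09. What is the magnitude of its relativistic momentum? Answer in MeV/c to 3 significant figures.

β = √(1 − 1/γ²) = √(1 − 1/1.09²) = 0.39789
p = γβm₀c = 1.09 × 0.39789 × 938.3 MeV/c = 407 MeV/c

p ≈ 407 MeV/c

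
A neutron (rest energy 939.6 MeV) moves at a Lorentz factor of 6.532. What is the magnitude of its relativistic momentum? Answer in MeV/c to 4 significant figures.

p ≈ 6065 MeV/c

β = √(1 − 1/γ²) = √(1 − 1/6.532²) = 0.988212
p = γβm₀c = 6.532 × 0.988212 × 939.6 MeV/c = 6065 MeV/c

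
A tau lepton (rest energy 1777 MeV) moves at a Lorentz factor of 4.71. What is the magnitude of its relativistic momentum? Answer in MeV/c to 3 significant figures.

β = √(1 − 1/γ²) = √(1 − 1/4.71²) = 0.97720
p = γβm₀c = 4.71 × 0.97720 × 1777 MeV/c = 8180 MeV/c

p ≈ 8180 MeV/c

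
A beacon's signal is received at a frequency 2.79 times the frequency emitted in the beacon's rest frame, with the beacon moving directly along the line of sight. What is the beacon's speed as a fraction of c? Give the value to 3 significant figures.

f_obs/f_src = √((1+β)/(1−β)) = 2.79  ⇒  (1+β)/(1−β) = 7.7841
β = |1 − D²|/(1 + D²) = |1 − 7.7841|/(1 + 7.7841) = 0.772

β ≈ 0.772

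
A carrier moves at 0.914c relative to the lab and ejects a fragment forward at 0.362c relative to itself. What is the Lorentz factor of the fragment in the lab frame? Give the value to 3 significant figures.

γ ≈ 3.52

u_lab = (0.362 + 0.914)/(1 + 0.362×0.914) = 1.276/1.33087 = 0.958773
γ = 1/√(1 − 0.958773²) = 3.52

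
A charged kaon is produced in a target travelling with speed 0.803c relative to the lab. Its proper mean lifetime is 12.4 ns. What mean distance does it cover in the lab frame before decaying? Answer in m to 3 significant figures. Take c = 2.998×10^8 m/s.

γ = 1/√(1 − 0.803²) = 1.6779
Dilated lifetime: Δt = γτ₀ = 1.6779 × 12.4 ns = 20.806 ns
d = vΔt = 0.803c × 20.806 ns = 2.4074×10^8 m/s × 2.0806×10^-8 s = 5.01 m

d ≈ 5.01 m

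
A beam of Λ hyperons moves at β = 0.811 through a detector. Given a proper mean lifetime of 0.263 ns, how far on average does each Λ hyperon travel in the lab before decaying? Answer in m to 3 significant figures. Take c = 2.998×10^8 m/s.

γ = 1/√(1 − 0.811²) = 1.7093
Dilated lifetime: Δt = γτ₀ = 1.7093 × 0.263 ns = 0.44954 ns
d = vΔt = 0.811c × 0.44954 ns = 2.4314×10^8 m/s × 4.4954×10^-10 s = 0.109 m

d ≈ 0.109 m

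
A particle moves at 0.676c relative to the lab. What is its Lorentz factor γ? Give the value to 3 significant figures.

γ ≈ 1.36

γ = 1/√(1 − β²) = 1/√(1 − 0.676²) = 1/√(0.54302) = 1.36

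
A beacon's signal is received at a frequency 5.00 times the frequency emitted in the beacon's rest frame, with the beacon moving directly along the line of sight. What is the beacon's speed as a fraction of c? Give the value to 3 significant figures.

f_obs/f_src = √((1+β)/(1−β)) = 5.00  ⇒  (1+β)/(1−β) = 25.000
β = |1 − D²|/(1 + D²) = |1 − 25.000|/(1 + 25.000) = 0.923

β ≈ 0.923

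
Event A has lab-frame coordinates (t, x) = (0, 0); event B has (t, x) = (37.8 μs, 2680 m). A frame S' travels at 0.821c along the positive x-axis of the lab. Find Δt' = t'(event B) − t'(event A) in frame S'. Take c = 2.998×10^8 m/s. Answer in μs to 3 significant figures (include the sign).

Δt' ≈ 53.4 μs

γ = 1/√(1 − 0.821²) = 1.7515
Δt' = γ(Δt − vΔx/c²) = 1.7515 × (37.8 μs − 0.821×2680 m / (2.998×10^8 m/s))
= 1.7515 × (30.461 μs) = 53.4 μs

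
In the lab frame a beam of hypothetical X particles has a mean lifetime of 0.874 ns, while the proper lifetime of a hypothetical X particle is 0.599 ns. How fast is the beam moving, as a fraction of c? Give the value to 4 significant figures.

γ = Δt/τ₀ = 0.874/0.599 = 1.45910
β = √(1 − 1/γ²) = √(1 − 1/1.45910²) = 0.7282

β ≈ 0.7282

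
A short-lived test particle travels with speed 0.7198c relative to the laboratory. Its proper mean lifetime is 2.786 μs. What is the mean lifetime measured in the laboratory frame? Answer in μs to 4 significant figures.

Δt ≈ 4.013 μs

γ = 1/√(1 − 0.7198²) = 1.44055
Time dilation: Δt = γτ₀ = 1.44055 × 2.786 μs = 4.013 μs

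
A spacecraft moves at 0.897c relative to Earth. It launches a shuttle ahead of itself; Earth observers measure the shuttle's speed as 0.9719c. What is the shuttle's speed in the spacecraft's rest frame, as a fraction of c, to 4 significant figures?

Inverse velocity addition: u' = (u − v)/(1 − uv/c²)
= (0.9719 − 0.897)/(1 − 0.9719×0.897) = 0.07490/0.128206 = 0.5842

u' ≈ 0.5842c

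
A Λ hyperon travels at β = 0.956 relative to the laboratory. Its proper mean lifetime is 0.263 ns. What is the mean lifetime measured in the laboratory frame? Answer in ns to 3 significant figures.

γ = 1/√(1 − 0.956²) = 3.4087
Time dilation: Δt = γτ₀ = 3.4087 × 0.263 ns = 0.896 ns

Δt ≈ 0.896 ns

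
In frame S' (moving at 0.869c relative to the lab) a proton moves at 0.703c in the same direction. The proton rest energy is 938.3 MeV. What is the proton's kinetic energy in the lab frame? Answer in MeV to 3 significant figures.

K ≈ 3360 MeV

u_lab = (0.703 + 0.869)/(1 + 0.703×0.869) = 0.975848
γ = 1/√(1 − 0.975848²) = 4.5777
K = (γ − 1)m₀c² = (4.5777 − 1) × 938.3 = 3.5777 × 938.3 = 3360 MeV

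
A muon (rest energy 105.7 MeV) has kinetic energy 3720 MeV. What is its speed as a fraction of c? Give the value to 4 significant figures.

γ = 1 + K/(m₀c²) = 1 + 3720/105.7 = 36.1939
β = √(1 − 1/γ²) = 0.9996

β ≈ 0.9996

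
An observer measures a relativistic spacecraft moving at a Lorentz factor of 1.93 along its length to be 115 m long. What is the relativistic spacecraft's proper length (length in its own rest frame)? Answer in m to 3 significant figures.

γ = 1.93 (given)
L₀ = γL = 1.93 × 115 = 222 m

L₀ ≈ 222 m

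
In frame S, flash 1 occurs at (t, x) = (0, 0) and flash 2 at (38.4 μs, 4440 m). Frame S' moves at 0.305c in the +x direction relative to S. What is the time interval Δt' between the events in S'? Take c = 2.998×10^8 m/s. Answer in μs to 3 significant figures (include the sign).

Δt' ≈ 35.6 μs

γ = 1/√(1 − 0.305²) = 1.0500
Δt' = γ(Δt − vΔx/c²) = 1.0500 × (38.4 μs − 0.305×4440 m / (2.998×10^8 m/s))
= 1.0500 × (33.883 μs) = 35.6 μs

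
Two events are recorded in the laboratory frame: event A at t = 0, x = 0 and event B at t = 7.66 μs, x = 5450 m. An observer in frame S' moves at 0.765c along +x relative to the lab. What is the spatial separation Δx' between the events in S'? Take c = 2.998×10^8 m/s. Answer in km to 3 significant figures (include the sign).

Δx' ≈ 5.73 km

γ = 1/√(1 − 0.765²) = 1.5527
Δx' = γ(Δx − vΔt) = 1.5527 × (5450 m − 0.765×(2.998×10^8 m/s)×7.66×10^-6 s)
= 1.5527 × (3693.2 m) = 5.73 km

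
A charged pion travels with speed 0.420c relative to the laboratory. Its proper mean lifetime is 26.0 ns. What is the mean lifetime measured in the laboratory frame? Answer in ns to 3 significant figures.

Δt ≈ 28.6 ns

γ = 1/√(1 − 0.420²) = 1.1019
Time dilation: Δt = γτ₀ = 1.1019 × 26.0 ns = 28.6 ns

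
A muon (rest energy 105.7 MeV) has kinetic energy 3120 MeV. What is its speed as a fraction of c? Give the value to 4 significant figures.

β ≈ 0.9995

γ = 1 + K/(m₀c²) = 1 + 3120/105.7 = 30.5175
β = √(1 − 1/γ²) = 0.9995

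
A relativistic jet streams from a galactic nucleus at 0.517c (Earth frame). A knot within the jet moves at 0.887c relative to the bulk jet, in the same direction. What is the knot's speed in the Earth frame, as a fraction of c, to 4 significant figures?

Relativistic velocity addition: u = (u' + v)/(1 + u'v/c²)
= (0.887 + 0.517)/(1 + 0.887×0.517) = 1.404/1.45858 = 0.9626

u ≈ 0.9626c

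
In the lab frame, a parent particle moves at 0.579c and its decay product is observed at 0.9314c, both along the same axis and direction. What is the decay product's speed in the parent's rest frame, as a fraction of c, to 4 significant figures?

u' ≈ 0.7649c

Inverse velocity addition: u' = (u − v)/(1 − uv/c²)
= (0.9314 − 0.579)/(1 − 0.9314×0.579) = 0.3524/0.460719 = 0.7649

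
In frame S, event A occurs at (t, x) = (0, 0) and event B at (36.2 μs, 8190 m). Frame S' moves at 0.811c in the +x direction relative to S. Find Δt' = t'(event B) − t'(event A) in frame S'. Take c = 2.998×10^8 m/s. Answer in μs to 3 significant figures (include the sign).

Δt' ≈ 24.0 μs

γ = 1/√(1 − 0.811²) = 1.7093
Δt' = γ(Δt − vΔx/c²) = 1.7093 × (36.2 μs − 0.811×8190 m / (2.998×10^8 m/s))
= 1.7093 × (14.045 μs) = 24.0 μs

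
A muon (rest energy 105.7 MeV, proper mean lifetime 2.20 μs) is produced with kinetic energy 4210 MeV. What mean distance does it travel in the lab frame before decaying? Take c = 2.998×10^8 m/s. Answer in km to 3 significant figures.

d ≈ 26.9 km

γ = 1 + K/(m₀c²) = 1 + 4210/105.7 = 40.830
β = √(1 − 1/γ²) = 0.99970
Dilated lifetime: γτ₀ = 40.830 × 2.20 μs = 89.825 μs
d = βc·γτ₀ = 0.99970 × (2.998×10^8 m/s) × 8.9825×10^-5 s = 26.9 km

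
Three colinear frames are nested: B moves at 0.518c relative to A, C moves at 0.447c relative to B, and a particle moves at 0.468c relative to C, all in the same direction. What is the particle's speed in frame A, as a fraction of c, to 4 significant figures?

u ≈ 0.9158c

Compose boost 2: (0.447 + 0.518)/(1 + 0.447×0.518) = 0.9650/1.23155 = 0.783568
Compose boost 3: (0.468 + 0.783568)/(1 + 0.468×0.783568) = 1.25157/1.36671 = 0.9158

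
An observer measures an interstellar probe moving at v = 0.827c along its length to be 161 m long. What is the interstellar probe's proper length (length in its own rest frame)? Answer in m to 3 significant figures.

γ = 1/√(1 − 0.827²) = 1.7787
L₀ = γL = 1.7787 × 161 = 286 m

L₀ ≈ 286 m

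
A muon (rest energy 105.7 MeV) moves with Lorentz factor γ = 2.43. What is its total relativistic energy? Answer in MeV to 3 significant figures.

γ = 2.43 (given)
E = γm₀c² = 2.43 × 105.7 MeV = 257 MeV

E ≈ 257 MeV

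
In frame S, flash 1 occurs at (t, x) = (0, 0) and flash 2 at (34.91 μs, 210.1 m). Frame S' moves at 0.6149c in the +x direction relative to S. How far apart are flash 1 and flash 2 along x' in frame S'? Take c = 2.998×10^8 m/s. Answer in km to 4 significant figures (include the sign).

Δx' ≈ -7.894 km

γ = 1/√(1 − 0.6149²) = 1.26806
Δx' = γ(Δx − vΔt) = 1.26806 × (210.1 m − 0.6149×(2.998×10^8 m/s)×34.91×10^-6 s)
= 1.26806 × (-6225.45 m) = -7.894 km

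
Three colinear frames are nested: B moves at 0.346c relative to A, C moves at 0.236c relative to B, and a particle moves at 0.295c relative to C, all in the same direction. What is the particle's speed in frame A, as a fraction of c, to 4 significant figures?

Compose boost 2: (0.236 + 0.346)/(1 + 0.236×0.346) = 0.5820/1.08166 = 0.538064
Compose boost 3: (0.295 + 0.538064)/(1 + 0.295×0.538064) = 0.833064/1.15873 = 0.7189

u ≈ 0.7189c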